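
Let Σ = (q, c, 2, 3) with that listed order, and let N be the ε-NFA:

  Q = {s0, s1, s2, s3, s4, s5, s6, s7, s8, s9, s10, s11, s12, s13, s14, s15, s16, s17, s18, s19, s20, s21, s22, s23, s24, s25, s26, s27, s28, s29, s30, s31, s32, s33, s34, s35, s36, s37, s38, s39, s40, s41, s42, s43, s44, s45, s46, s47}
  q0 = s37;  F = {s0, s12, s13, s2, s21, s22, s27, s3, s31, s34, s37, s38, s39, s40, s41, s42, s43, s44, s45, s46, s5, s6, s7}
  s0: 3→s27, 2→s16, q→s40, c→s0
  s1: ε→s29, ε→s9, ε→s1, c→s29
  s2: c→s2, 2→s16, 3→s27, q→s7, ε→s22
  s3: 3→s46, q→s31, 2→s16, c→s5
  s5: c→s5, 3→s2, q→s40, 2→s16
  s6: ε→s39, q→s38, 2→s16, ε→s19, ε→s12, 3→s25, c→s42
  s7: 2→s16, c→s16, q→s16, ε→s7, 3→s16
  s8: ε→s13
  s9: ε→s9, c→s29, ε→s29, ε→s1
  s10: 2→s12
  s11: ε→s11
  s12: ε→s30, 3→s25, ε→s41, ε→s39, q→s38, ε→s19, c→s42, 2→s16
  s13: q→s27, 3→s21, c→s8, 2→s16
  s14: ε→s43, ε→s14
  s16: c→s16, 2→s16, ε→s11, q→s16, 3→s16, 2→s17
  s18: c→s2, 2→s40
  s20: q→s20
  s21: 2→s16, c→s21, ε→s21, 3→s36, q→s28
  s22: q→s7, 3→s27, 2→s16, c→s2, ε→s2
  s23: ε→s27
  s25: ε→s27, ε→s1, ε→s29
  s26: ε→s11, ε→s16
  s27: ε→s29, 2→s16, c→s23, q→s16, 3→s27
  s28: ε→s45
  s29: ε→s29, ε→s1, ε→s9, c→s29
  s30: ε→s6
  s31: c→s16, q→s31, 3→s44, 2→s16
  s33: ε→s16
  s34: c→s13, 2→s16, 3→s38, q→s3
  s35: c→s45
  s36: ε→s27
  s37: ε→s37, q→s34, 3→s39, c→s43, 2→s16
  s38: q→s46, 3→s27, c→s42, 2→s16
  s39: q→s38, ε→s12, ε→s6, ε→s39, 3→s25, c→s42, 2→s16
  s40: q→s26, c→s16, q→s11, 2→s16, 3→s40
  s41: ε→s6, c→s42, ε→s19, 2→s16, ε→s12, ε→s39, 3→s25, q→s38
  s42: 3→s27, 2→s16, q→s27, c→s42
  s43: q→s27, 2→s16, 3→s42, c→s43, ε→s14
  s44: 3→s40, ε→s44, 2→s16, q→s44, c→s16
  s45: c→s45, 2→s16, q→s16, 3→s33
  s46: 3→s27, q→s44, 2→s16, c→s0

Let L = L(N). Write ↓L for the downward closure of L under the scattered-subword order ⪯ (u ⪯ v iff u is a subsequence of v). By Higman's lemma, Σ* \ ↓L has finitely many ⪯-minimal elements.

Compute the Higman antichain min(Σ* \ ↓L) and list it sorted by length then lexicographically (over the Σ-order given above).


A = [2, cqq, 33q, qqqc, qc3q3].

|Q|=48, |F|=23, |δ|=152 (46 ε).
min D↑ (20 st, q0=0, F={3}): 0:q→1,c→2,2→3,3→4 1:q→5,c→6,2→3,3→7 2:q→8,c→2,2→3,3→9 3:q→3,c→3,2→3,3→3 4:q→7,c→9,2→3,3→8 5:q→10,c→11,2→3,3→12 6:q→8,c→6,2→3,3→13 7:q→12,c→9,2→3,3→8 8:q→3,c→8,2→3,3→8 9:q→8,c→9,2→3,3→8 10:q→10,c→3,2→3,3→14 11:q→15,c→11,2→3,3→16 12:q→14,c→17,2→3,3→8 13:q→18,c→13,2→3,3→8 14:q→14,c→3,2→3,3→15 15:q→3,c→3,2→3,3→15 16:q→19,c→16,2→3,3→8 17:q→15,c→17,2→3,3→8 18:q→3,c→18,2→3,3→3 19:q→3,c→3,2→3,3→3.
'2': |S_i|=[39, 3] end={s11,s16,s17} ∉↓L; 1/1 deletions ∈↓L.
'cqq': |S_i|=[39, 25, 14, 4] end={s11,s16,s17,s26} ∉↓L; 3/3 single-dels accept.
'33q': |S_i|=[39, 30, 13, 4] end={s11,s16,s17,s26} rej; 3/3 deletions ∈↓L.
'qqqc': |S_i|=[39, 29, 22, 8, 3] end={s11,s16,s17} — reject; 4/4 del acc.
'qc3q3': N↓-sim [39, 29, 23, 18, 8, 4] end={s11,s16,s17,s33} rej; 5/5 single-dels accept.
5 minimals (antichain).


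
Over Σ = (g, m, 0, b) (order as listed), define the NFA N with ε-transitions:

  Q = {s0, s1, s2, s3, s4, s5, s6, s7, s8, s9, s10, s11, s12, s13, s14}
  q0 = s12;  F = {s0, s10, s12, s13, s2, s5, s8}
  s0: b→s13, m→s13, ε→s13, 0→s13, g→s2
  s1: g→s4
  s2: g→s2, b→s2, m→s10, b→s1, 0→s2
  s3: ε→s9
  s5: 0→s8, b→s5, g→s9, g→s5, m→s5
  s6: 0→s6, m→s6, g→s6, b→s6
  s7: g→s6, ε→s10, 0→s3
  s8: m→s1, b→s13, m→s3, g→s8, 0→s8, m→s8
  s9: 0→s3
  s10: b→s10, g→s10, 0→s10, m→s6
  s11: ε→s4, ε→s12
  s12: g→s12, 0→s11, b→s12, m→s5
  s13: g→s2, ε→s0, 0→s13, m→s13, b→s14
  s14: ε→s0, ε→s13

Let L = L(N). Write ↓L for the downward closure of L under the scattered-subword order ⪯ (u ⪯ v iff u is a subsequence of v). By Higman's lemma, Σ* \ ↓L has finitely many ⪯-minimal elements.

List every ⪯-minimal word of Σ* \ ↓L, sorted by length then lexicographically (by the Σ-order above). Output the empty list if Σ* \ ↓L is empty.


|Q|=15, |F|=7, |δ|=48 (8 ε).
min D↑ (7 st, q0=0, F={6}): 0:g→0,m→1,0→0,b→0 1:g→1,m→1,0→2,b→1 2:g→2,m→2,0→2,b→3 3:g→4,m→3,0→3,b→3 4:g→4,m→5,0→4,b→4 5:g→5,m→6,0→5,b→5 6:g→6,m→6,0→6,b→6 (ε-aug+det+¬).
'm0bgmm': N↓-sim [14, 12, 11, 8, 5, 2, 1] end={s6} — reject; 6/6 deletions ∈↓L.
1 obstructions.

min(Σ*\↓L) = [m0bgmm].


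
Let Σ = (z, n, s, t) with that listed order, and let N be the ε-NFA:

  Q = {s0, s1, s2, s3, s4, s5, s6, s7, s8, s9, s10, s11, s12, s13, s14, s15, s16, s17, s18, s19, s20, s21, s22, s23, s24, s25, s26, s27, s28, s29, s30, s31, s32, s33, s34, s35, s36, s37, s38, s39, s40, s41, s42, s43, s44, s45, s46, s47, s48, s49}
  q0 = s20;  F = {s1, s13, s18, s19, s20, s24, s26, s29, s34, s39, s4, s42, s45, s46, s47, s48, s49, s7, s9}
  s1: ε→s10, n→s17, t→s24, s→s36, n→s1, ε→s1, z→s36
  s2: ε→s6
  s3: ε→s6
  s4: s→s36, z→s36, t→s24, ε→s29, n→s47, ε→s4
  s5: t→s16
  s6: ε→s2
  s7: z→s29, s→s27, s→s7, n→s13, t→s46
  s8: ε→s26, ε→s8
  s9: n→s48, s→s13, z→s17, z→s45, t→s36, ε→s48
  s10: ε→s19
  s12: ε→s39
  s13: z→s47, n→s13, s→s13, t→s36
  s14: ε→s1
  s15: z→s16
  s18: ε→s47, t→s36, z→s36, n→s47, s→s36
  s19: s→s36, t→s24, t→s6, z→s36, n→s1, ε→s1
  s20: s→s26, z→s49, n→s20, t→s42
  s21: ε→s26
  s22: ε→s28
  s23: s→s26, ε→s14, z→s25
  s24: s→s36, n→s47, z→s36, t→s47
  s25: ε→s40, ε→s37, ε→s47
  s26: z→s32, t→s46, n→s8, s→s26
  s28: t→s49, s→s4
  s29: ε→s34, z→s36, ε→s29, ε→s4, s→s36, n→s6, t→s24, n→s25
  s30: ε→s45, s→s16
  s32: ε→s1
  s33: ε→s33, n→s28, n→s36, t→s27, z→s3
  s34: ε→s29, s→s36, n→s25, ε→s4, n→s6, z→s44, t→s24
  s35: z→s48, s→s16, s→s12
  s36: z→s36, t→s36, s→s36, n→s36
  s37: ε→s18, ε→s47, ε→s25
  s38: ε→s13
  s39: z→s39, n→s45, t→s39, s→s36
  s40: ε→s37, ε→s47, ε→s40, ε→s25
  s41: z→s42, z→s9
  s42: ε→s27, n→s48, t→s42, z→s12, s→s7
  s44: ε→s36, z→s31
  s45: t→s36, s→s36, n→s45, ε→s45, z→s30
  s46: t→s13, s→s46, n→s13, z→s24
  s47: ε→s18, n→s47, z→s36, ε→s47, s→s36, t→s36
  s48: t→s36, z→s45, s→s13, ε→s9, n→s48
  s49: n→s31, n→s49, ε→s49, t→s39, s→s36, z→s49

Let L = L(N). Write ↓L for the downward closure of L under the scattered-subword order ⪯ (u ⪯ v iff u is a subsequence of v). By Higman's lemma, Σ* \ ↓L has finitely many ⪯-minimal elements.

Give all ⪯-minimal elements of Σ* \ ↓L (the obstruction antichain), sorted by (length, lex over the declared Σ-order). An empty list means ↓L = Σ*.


|Q|=50, |F|=19, |δ|=148 (44 ε).
min D↑ (15 st, q0=0, F={4}): 0:z→1,n→0,s→2,t→3 1:z→1,n→1,s→4,t→5 2:z→6,n→2,s→2,t→7 3:z→5,n→8,s→9,t→3 4:z→4,n→4,s→4,t→4 5:z→5,n→10,s→4,t→5 6:z→4,n→6,s→4,t→11 7:z→11,n→12,s→7,t→12 8:z→10,n→8,s→12,t→4 9:z→13,n→12,s→9,t→7 10:z→10,n→10,s→4,t→4 11:z→4,n→14,s→4,t→14 12:z→14,n→12,s→12,t→4 13:z→4,n→14,s→4,t→11 14:z→4,n→14,s→4,t→4 (ε-aug+det+¬).
'zs': N↓-sim [35, 25, 2] end={s16,s36} rej; 2/2 single-dels accept.
'szz': |S_i|=[35, 26, 19, 3] end={s31,s36,s44} ∉↓L; 3/3 del acc.
'tnt': N↓-sim [35, 27, 15, 1] end={s36} rej; 3/3 single-dels accept.
'sttt': |S_i|=[35, 26, 8, 4, 1] end={s36} — reject; 4/4 single-dels accept.
4 minimals (antichain).

min(Σ*\↓L) = [zs, szz, tnt, sttt].


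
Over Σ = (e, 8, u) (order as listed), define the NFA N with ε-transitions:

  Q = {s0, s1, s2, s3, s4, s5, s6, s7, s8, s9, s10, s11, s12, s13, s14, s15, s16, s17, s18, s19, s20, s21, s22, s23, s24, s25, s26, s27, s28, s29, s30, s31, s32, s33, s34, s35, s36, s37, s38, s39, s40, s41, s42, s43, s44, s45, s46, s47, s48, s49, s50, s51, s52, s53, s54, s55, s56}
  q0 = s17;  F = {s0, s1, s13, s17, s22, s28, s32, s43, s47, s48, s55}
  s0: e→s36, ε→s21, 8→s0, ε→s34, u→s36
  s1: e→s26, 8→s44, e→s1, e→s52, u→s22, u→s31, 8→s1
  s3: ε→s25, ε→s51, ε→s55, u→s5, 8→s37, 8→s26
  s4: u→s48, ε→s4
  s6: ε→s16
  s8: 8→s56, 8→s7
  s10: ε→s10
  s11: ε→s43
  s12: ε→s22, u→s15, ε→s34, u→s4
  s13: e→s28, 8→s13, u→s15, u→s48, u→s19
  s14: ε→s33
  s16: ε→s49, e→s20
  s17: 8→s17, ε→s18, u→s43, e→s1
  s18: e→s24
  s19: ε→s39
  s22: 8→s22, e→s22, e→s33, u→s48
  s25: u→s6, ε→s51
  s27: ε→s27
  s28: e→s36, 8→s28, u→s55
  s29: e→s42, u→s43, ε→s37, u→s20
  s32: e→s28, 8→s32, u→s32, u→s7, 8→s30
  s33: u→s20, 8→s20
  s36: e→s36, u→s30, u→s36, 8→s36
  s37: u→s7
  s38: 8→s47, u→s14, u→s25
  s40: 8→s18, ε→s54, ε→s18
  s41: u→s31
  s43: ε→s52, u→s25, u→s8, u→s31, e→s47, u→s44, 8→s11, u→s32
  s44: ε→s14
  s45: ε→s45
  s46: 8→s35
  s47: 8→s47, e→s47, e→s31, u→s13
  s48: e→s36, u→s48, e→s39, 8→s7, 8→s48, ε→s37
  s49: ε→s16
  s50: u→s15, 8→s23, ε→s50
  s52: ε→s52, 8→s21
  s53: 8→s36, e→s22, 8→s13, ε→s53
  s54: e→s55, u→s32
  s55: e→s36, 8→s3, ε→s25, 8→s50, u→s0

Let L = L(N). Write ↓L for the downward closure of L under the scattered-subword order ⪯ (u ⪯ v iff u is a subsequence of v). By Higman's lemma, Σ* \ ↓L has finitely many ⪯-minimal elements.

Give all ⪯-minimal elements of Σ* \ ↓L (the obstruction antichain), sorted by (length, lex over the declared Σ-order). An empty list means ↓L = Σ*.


|Q|=57, |F|=11, |δ|=114 (29 ε).
min D↑ (12 st, q0=0, F={9}): 0:e→1,8→0,u→2 1:e→1,8→1,u→3 2:e→4,8→2,u→5 3:e→3,8→3,u→6 4:e→4,8→4,u→7 5:e→8,8→5,u→5 6:e→9,8→6,u→6 7:e→8,8→7,u→6 8:e→9,8→8,u→10 9:e→9,8→9,u→9 10:e→9,8→10,u→11 11:e→9,8→11,u→9.
'euue': |S_i|=[41, 34, 28, 23, 4] end={s20,s30,s36,s39} rej; 4/4 single-dels accept.
'uuee': N↓-sim [41, 37, 32, 22, 3] end={s20,s30,s36} rej; 4/4 del acc.
'uueuuu': N↓-sim [41, 37, 32, 22, 20, 12, 2] end={s30,s36} ∉↓L; 6/6 del acc.
3 minimals (antichain).

min(Σ*\↓L) = [euue, uuee, uueuuu].


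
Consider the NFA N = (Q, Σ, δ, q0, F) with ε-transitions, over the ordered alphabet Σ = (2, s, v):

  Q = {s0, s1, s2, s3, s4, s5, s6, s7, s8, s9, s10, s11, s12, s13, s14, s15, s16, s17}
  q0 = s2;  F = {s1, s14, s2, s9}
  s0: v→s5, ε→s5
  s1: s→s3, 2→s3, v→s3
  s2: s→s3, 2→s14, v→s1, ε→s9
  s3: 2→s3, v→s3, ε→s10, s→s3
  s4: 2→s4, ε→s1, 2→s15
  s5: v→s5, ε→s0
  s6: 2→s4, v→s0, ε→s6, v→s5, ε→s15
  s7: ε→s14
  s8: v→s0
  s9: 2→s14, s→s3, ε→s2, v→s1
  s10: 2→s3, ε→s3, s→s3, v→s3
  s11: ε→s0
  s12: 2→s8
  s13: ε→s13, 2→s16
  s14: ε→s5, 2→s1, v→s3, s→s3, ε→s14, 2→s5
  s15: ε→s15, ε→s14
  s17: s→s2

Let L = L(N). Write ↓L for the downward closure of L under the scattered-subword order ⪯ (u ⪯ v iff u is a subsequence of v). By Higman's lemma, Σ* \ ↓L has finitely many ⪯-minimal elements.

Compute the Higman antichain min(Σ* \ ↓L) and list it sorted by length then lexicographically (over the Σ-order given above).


|Q|=18, |F|=4, |δ|=46 (16 ε).
min D↑ (4 st, q0=0, F={2}): 0:2→1,s→2,v→3 1:2→3,s→2,v→2 2:2→2,s→2,v→2 3:2→2,s→2,v→2 [Hopcroft].
's': N↓-sim [8, 2] end={s10,s3} rej; 1/1 deletions ∈↓L.
'2v': run [8, 6, 4] end={s0,s10,s3,s5} — reject; 2/2 single-dels accept.
'v2': |S_i|=[8, 5, 2] end={s10,s3} rej; 2/2 single-dels accept.
'vv': |S_i|=[8, 5, 4] end={s0,s10,s3,s5} ∉↓L; 2/2 single-dels accept.
'222': run [8, 6, 5, 2] end={s10,s3} — reject; 3/3 deletions ∈↓L.
5 minimals (antichain).

min(Σ*\↓L) = [s, 2v, v2, vv, 222].


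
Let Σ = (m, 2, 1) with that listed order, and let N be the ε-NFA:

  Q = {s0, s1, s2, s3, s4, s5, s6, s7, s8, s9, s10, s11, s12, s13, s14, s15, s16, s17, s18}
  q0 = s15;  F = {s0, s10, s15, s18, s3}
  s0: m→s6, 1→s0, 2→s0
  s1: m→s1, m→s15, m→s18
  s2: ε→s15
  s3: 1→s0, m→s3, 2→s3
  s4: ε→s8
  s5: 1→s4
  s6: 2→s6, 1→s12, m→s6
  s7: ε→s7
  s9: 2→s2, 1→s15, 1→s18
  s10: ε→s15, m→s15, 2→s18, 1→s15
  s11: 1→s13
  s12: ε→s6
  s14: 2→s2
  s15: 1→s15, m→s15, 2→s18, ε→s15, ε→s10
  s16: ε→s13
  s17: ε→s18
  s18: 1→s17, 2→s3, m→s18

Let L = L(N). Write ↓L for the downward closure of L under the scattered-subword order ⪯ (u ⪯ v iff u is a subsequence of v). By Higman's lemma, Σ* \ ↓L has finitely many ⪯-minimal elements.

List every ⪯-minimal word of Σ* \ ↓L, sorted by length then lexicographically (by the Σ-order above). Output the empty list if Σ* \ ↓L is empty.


A = [221m].

|Q|=19, |F|=5, |δ|=36 (9 ε).
min D↑ (5 st, q0=0, F={4}): 0:m→0,2→1,1→0 1:m→1,2→2,1→1 2:m→2,2→2,1→3 3:m→4,2→3,1→3 4:m→4,2→4,1→4 [Hopcroft].
'221m': |S_i|=[8, 6, 4, 3, 2] end={s12,s6} rej; 4/4 single-dels accept.
1 words, ⪯-incomp.


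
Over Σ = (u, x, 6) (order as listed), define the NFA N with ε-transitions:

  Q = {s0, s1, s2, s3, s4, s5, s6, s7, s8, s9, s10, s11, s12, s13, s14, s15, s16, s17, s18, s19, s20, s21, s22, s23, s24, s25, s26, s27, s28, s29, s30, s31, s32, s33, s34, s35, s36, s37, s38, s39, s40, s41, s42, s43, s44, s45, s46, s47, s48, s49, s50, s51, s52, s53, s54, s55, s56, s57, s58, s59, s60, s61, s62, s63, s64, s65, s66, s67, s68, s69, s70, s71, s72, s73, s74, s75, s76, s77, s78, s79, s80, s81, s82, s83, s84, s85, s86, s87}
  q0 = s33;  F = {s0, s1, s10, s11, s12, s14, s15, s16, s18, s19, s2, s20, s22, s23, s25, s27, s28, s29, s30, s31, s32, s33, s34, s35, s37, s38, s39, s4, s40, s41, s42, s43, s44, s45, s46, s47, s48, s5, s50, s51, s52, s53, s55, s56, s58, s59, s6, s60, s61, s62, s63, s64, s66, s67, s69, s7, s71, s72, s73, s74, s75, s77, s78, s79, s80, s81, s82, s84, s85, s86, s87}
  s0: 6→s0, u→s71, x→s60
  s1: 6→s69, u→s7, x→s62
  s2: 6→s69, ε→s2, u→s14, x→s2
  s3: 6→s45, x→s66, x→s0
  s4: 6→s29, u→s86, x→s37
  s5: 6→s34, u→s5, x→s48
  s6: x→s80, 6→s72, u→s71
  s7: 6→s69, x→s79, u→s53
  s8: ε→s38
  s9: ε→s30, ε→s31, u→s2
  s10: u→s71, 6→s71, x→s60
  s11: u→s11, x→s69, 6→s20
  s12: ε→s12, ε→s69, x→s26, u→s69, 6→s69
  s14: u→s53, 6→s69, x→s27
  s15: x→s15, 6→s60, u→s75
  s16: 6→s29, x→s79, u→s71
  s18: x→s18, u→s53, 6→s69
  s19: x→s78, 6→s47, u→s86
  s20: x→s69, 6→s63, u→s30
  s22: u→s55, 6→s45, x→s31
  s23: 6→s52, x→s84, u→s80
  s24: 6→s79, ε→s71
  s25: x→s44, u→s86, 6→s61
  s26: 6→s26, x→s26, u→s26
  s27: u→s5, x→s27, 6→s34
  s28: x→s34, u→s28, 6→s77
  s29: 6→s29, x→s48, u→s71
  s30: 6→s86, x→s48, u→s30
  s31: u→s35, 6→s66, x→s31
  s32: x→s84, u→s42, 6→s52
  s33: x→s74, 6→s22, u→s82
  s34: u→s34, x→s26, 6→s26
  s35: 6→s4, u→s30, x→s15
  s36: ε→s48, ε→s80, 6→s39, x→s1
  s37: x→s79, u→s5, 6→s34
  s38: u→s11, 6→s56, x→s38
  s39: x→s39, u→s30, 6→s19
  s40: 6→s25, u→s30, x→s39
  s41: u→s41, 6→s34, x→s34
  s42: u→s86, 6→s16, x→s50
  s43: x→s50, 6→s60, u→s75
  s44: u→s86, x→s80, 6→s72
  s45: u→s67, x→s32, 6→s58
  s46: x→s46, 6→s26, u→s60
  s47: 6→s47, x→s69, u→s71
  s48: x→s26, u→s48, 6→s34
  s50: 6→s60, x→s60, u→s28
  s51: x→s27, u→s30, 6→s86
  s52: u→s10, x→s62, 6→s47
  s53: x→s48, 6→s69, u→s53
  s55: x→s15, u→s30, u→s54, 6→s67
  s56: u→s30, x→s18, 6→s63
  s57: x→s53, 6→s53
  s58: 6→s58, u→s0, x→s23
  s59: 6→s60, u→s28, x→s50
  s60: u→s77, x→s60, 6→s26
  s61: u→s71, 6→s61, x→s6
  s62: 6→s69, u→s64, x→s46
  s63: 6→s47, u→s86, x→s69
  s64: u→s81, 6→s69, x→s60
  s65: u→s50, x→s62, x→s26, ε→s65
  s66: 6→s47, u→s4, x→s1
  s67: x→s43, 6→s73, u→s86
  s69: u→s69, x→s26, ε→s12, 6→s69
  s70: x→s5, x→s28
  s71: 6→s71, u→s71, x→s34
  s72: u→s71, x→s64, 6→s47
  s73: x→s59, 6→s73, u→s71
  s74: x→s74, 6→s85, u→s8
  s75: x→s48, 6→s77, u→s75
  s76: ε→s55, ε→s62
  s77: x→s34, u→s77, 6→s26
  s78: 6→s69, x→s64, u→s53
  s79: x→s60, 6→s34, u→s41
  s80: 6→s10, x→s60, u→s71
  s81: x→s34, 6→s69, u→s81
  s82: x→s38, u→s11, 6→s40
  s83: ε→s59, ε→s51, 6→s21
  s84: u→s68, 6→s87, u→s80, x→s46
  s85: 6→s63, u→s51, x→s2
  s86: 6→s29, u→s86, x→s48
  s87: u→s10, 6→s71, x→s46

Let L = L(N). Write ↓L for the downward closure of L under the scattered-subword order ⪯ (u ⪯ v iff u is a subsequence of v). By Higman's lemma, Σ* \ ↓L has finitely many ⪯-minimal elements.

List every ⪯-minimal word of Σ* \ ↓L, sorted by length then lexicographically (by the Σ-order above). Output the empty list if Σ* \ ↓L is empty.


Antichain: [uuxx, x6x6x, x66xx, 6ux66, 66xxx6, 666ux6].

|Q|=88, |F|=71, |δ|=248 (15 ε).
min D↑ (71 st, q0=0, F={26}): 0:u→1,x→2,6→3 1:u→4,x→5,6→6 2:u→5,x→2,6→7 3:u→8,x→9,6→10 4:u→4,x→11,6→12 5:u→4,x→5,6→13 6:u→14,x→15,6→16 7:u→17,x→18,6→19 8:u→14,x→20,6→21 9:u→22,x→9,6→23 10:u→21,x→24,6→25 11:u→11,x→26,6→11 12:u→14,x→11,6→19 13:u→14,x→27,6→19 14:u→14,x→28,6→29 15:u→14,x→15,6→30 16:u→29,x→31,6→32 17:u→14,x→33,6→29 18:u→34,x→18,6→11 19:u→29,x→11,6→35 20:u→36,x→20,6→37 21:u→29,x→38,6→39 22:u→14,x→20,6→40 23:u→40,x→41,6→35 24:u→42,x→43,6→44 25:u→45,x→46,6→25 26:u→26,x→26,6→26 27:u→47,x→27,6→11 28:u→28,x→26,6→48 29:u→29,x→28,6→49 30:u→29,x→50,6→35 31:u→29,x→51,6→52 32:u→53,x→54,6→32 33:u→55,x→33,6→48 34:u→47,x→33,6→11 35:u→53,x→11,6→35 36:u→36,x→28,6→56 37:u→56,x→37,6→26 38:u→36,x→57,6→37 39:u→53,x→58,6→39 40:u→29,x→59,6→49 41:u→60,x→61,6→11 42:u→29,x→57,6→62 43:u→51,x→63,6→64 44:u→65,x→61,6→35 45:u→53,x→37,6→45 46:u→51,x→43,6→44 47:u→47,x→28,6→11 48:u→48,x→26,6→26 49:u→53,x→28,6→49 50:u→47,x→66,6→11 51:u→53,x→37,6→65 52:u→53,x→66,6→35 53:u→53,x→48,6→53 54:u→53,x→51,6→52 55:u→55,x→28,6→48 56:u→56,x→48,6→26 57:u→67,x→37,6→37 58:u→67,x→57,6→37 59:u→55,x→68,6→48 60:u→47,x→68,6→11 61:u→66,x→63,6→11 62:u→53,x→68,6→49 63:u→37,x→63,6→26 64:u→65,x→63,6→53 65:u→53,x→37,6→53 66:u→69,x→37,6→11 67:u→67,x→48,6→56 68:u→70,x→37,6→48 69:u→69,x→48,6→11 70:u→70,x→48,6→48 [Hopcroft].
'uuxx': |S_i|=[75, 58, 21, 5, 1] end={s26} rej; 4/4 del acc.
'x6x6x': N↓-sim [75, 62, 41, 23, 4, 1] end={s26} — reject; 5/5 del acc.
'x66xx': run [75, 62, 41, 10, 5, 1] end={s26} rej; 5/5 del acc.
'6ux66': |S_i|=[75, 69, 40, 16, 4, 1] end={s26} — reject; 5/5 del acc.
'66xxx6': |S_i|=[75, 69, 52, 41, 21, 5, 1] end={s26} — reject; 6/6 single-dels accept.
'666ux6': N↓-sim [75, 69, 52, 33, 16, 4, 1] end={s26} — reject; 6/6 del acc.
6 minimals (antichain).


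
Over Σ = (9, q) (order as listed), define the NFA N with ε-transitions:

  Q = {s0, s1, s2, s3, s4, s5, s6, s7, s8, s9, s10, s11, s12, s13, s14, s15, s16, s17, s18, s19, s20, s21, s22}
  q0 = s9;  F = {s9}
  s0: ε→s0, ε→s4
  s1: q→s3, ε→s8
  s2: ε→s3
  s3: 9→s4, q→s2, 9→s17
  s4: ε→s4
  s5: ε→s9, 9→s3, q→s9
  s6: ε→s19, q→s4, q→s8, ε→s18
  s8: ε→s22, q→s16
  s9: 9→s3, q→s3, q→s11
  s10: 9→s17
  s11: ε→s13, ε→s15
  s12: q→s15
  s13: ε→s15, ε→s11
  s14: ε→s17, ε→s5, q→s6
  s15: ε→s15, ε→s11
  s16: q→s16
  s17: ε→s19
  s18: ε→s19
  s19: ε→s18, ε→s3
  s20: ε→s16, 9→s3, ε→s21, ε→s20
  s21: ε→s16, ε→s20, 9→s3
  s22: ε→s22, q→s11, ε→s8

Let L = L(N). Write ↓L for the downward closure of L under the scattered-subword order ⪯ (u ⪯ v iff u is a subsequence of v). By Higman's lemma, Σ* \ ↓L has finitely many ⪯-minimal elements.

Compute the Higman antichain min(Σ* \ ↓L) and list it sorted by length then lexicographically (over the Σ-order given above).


|Q|=23, |F|=1, |δ|=47 (28 ε).
min D↑ (2 st, q0=0, F={1}): 0:9→1,q→1 1:9→1,q→1 [Hopcroft].
'9': |S_i|=[10, 6] end={s17,s18,s19,s2,s3,s4} — reject; 1/1 single-dels accept.
'q': N↓-sim [10, 9] end={s11,s13,s15,s17,s18,s19,s2,s3,s4} — reject; 1/1 deletions ∈↓L.
2 words, ⪯-incomp.

Antichain: [9, q].


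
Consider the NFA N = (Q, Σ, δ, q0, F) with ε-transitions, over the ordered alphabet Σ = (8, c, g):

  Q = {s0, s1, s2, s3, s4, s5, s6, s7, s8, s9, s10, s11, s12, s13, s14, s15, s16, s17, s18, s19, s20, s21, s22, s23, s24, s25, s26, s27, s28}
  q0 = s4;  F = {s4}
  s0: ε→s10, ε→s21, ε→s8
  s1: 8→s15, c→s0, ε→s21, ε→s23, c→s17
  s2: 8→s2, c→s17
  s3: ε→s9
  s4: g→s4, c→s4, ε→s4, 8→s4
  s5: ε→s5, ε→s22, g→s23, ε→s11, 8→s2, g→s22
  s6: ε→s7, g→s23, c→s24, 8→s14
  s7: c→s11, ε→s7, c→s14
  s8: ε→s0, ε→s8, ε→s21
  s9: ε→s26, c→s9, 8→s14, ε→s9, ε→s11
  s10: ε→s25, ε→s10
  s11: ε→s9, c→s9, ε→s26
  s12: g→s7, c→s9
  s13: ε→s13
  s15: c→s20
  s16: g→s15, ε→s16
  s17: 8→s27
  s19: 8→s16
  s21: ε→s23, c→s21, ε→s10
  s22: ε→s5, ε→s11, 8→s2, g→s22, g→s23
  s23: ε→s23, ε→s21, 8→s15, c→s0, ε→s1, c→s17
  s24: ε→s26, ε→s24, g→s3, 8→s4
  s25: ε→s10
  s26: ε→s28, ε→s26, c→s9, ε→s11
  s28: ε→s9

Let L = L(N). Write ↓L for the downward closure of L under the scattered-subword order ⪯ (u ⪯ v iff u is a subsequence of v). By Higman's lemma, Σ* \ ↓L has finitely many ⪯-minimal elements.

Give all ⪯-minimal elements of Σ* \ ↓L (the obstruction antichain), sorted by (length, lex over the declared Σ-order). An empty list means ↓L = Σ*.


min(Σ*\↓L) = [].

|Q|=29, |F|=1, |δ|=73 (38 ε).
min D↑ (1 st, q0=0, F={}): 0:8→0,c→0,g→0 (ε-aug+det+¬).
L(D↑) = ∅ ⇒ ↓L = Σ*.


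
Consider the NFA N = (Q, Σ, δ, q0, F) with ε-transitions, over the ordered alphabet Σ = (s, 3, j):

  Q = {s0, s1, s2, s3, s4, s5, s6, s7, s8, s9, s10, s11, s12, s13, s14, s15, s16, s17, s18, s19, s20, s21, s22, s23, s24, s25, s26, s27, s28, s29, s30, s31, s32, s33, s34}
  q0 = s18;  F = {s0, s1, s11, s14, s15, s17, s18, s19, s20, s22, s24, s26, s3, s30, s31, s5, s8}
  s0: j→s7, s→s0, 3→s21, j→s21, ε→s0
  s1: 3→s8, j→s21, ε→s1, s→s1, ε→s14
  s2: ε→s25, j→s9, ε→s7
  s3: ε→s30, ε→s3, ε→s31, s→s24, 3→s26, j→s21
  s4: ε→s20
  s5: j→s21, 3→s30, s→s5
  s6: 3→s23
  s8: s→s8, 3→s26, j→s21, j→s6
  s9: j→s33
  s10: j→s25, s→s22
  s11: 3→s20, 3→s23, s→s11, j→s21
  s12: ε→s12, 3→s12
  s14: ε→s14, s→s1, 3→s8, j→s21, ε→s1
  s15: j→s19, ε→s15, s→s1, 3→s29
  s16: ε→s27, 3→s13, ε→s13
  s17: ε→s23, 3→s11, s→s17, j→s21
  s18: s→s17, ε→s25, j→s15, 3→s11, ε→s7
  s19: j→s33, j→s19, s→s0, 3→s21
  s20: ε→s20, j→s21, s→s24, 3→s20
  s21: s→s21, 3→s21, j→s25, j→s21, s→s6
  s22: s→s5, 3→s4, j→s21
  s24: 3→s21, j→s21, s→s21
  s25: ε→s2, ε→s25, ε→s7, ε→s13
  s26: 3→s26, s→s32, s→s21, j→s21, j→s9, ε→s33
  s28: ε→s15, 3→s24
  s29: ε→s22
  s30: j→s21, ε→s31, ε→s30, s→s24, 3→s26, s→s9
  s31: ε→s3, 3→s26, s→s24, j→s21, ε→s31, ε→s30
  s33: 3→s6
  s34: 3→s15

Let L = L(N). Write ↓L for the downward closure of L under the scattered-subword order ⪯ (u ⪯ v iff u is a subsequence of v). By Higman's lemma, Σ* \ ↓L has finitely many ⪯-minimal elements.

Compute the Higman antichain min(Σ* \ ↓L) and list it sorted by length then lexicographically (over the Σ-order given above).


|Q|=35, |F|=17, |δ|=104 (31 ε).
min D↑ (15 st, q0=0, F={4}): 0:s→1,3→2,j→3 1:s→1,3→2,j→4 2:s→2,3→5,j→4 3:s→6,3→7,j→8 4:s→4,3→4,j→4 5:s→9,3→5,j→4 6:s→6,3→10,j→4 7:s→11,3→5,j→4 8:s→12,3→4,j→8 9:s→4,3→4,j→4 10:s→10,3→13,j→4 11:s→11,3→14,j→4 12:s→12,3→4,j→4 13:s→4,3→13,j→4 14:s→9,3→13,j→4 (ε-aug+det+¬).
'sj': run [29, 23, 9] end={s13,s2,s21,s23,s25,s33,s6,s7,s9} rej; 2/2 deletions ∈↓L.
'3j': N↓-sim [29, 22, 9] end={s13,s2,s21,s23,s25,s33,s6,s7,s9} ∉↓L; 2/2 del acc.
'jj3': run [29, 26, 11, 9] end={s13,s2,s21,s23,s25,s33,s6,s7,s9} rej; 3/3 deletions ∈↓L.
'33ss': |S_i|=[29, 22, 17, 11, 9] end={s13,s2,s21,s23,s25,s33,s6,s7,s9} rej; 4/4 del acc.
'33s3': |S_i|=[29, 22, 17, 11, 9] end={s13,s2,s21,s23,s25,s33,s6,s7,s9} — reject; 4/4 deletions ∈↓L.
'js33s': run [29, 26, 20, 16, 11, 10] end={s13,s2,s21,s23,s25,s32,s33,s6,s7,s9} ∉↓L; 5/5 single-dels accept.
6 minimals (antichain).

min(Σ*\↓L) = [sj, 3j, jj3, 33ss, 33s3, js33s].


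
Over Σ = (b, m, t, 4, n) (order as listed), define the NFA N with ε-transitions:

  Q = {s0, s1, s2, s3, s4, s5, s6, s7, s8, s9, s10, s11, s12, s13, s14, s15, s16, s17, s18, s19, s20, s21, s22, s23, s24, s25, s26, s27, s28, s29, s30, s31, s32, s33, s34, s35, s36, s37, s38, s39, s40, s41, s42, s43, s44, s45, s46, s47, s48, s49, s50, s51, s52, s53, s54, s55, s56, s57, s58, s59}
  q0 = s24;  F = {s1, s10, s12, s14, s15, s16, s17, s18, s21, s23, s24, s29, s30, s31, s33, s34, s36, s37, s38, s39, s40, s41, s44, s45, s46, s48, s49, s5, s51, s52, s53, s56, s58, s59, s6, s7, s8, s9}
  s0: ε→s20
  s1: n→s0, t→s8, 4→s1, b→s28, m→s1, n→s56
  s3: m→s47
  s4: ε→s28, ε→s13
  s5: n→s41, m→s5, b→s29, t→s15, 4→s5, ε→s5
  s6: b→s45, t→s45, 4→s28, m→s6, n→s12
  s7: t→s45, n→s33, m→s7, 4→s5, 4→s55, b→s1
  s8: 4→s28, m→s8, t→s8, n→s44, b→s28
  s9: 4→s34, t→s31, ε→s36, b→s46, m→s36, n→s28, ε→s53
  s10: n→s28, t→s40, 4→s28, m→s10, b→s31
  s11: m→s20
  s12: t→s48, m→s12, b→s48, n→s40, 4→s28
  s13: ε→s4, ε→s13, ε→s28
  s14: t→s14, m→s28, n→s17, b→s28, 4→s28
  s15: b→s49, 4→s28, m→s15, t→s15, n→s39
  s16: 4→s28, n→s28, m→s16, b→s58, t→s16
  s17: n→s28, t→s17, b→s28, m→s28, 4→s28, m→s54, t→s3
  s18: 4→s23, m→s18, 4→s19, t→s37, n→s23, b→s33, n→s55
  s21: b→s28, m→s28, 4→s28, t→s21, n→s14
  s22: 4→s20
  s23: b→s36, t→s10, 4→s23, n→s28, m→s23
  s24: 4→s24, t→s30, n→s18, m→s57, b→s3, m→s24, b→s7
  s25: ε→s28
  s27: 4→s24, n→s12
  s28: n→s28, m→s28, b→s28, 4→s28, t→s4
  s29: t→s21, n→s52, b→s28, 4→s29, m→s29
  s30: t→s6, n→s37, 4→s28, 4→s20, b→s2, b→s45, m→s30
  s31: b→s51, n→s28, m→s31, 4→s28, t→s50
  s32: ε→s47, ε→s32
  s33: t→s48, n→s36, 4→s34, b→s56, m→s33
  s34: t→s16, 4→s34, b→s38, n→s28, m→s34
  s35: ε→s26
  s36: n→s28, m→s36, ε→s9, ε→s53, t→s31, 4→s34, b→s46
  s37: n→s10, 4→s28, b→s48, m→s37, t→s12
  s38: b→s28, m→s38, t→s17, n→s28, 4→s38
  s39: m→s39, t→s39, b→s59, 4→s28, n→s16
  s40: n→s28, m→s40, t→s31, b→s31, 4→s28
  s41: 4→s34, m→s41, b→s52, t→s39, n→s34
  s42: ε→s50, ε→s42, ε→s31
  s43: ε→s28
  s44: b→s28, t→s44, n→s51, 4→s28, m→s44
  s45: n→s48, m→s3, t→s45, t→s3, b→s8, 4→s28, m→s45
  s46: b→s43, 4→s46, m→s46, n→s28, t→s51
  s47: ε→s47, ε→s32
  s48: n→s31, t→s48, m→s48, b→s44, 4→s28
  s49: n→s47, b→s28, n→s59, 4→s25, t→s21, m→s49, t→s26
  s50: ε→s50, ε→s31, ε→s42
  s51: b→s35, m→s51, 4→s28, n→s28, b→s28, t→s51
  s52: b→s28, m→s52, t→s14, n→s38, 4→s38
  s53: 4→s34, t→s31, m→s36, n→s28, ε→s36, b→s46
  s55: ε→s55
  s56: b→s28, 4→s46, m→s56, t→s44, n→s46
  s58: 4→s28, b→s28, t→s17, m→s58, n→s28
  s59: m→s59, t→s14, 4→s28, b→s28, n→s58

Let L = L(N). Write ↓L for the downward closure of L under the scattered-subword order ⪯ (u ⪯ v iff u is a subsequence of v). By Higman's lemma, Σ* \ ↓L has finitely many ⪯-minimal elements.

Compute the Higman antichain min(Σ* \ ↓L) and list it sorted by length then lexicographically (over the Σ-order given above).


|Q|=60, |F|=38, |δ|=241 (26 ε).
min D↑ (37 st, q0=0, F={9}): 0:b→1,m→0,t→2,4→0,n→3 1:b→4,m→1,t→5,4→6,n→7 2:b→5,m→2,t→8,4→9,n→10 3:b→7,m→3,t→10,4→11,n→11 4:b→9,m→4,t→12,4→4,n→13 5:b→12,m→5,t→5,4→9,n→14 6:b→15,m→6,t→16,4→6,n→17 7:b→13,m→7,t→14,4→18,n→19 8:b→5,m→8,t→5,4→9,n→20 9:b→9,m→9,t→9,4→9,n→9 10:b→14,m→10,t→20,4→9,n→21 11:b→19,m→11,t→21,4→11,n→9 12:b→9,m→12,t→12,4→9,n→22 13:b→9,m→13,t→22,4→23,n→23 14:b→22,m→14,t→14,4→9,n→24 15:b→9,m→15,t→25,4→15,n→26 16:b→27,m→16,t→16,4→9,n→28 17:b→26,m→17,t→28,4→18,n→18 18:b→29,m→18,t→30,4→18,n→9 19:b→23,m→19,t→24,4→18,n→9 20:b→14,m→20,t→14,4→9,n→31 21:b→24,m→21,t→31,4→9,n→9 22:b→9,m→22,t→22,4→9,n→32 23:b→9,m→23,t→32,4→23,n→9 24:b→32,m→24,t→24,4→9,n→9 25:b→9,m→9,t→25,4→9,n→33 26:b→9,m→26,t→33,4→29,n→29 27:b→9,m→27,t→25,4→9,n→34 28:b→34,m→28,t→28,4→9,n→30 29:b→9,m→29,t→35,4→29,n→9 30:b→36,m→30,t→30,4→9,n→9 31:b→24,m→31,t→24,4→9,n→9 32:b→9,m→32,t→32,4→9,n→9 33:b→9,m→9,t→33,4→9,n→35 34:b→9,m→34,t→33,4→9,n→36 35:b→9,m→9,t→35,4→9,n→9 36:b→9,m→36,t→35,4→9,n→9 (ε-aug+det+¬).
't4': |S_i|=[57, 35, 5] end={s13,s20,s25,s28,s4} — reject; 2/2 deletions ∈↓L.
'bbb': run [57, 46, 28, 6] end={s13,s26,s28,s35,s4,s43} — reject; 3/3 single-dels accept.
'n4n': run [57, 42, 27, 3] end={s13,s28,s4} rej; 3/3 single-dels accept.
'nnn': |S_i|=[57, 42, 27, 3] end={s13,s28,s4} — reject; 3/3 single-dels accept.
'b4btm': |S_i|=[57, 46, 35, 20, 11, 6] end={s13,s28,s32,s4,s47,s54} ∉↓L; 5/5 single-dels accept.
'tttbb': N↓-sim [57, 35, 30, 27, 19, 5] end={s13,s26,s28,s35,s4} — reject; 5/5 del acc.
6 words, ⪯-incomp.

Antichain: [t4, bbb, n4n, nnn, b4btm, tttbb].


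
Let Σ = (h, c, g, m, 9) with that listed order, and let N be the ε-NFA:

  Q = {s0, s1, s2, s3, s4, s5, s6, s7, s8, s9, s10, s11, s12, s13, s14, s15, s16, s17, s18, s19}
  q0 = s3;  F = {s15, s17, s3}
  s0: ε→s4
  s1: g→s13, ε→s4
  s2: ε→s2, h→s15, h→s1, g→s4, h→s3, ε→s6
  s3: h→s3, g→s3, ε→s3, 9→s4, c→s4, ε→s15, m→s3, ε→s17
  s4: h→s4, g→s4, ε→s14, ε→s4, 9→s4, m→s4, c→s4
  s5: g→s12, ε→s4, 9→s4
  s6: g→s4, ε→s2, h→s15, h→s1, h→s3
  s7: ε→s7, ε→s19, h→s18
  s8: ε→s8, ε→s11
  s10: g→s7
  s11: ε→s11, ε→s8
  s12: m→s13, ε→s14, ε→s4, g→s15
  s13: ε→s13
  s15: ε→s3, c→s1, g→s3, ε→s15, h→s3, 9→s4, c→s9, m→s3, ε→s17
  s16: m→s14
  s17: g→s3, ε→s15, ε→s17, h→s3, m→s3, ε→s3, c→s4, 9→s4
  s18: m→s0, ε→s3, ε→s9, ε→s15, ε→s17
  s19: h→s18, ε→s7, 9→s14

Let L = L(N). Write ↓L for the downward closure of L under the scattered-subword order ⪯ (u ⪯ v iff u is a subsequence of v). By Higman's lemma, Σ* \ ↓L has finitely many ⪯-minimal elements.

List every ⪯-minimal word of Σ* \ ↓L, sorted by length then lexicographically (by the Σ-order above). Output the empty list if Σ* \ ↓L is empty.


Antichain: [c, 9].

|Q|=20, |F|=3, |δ|=71 (31 ε).
min D↑ (2 st, q0=0, F={1}): 0:h→0,c→1,g→0,m→0,9→1 1:h→1,c→1,g→1,m→1,9→1.
'c': run [8, 5] end={s1,s13,s14,s4,s9} — reject; 1/1 deletions ∈↓L.
'9': N↓-sim [8, 2] end={s14,s4} rej; 1/1 del acc.
2 obstructions.


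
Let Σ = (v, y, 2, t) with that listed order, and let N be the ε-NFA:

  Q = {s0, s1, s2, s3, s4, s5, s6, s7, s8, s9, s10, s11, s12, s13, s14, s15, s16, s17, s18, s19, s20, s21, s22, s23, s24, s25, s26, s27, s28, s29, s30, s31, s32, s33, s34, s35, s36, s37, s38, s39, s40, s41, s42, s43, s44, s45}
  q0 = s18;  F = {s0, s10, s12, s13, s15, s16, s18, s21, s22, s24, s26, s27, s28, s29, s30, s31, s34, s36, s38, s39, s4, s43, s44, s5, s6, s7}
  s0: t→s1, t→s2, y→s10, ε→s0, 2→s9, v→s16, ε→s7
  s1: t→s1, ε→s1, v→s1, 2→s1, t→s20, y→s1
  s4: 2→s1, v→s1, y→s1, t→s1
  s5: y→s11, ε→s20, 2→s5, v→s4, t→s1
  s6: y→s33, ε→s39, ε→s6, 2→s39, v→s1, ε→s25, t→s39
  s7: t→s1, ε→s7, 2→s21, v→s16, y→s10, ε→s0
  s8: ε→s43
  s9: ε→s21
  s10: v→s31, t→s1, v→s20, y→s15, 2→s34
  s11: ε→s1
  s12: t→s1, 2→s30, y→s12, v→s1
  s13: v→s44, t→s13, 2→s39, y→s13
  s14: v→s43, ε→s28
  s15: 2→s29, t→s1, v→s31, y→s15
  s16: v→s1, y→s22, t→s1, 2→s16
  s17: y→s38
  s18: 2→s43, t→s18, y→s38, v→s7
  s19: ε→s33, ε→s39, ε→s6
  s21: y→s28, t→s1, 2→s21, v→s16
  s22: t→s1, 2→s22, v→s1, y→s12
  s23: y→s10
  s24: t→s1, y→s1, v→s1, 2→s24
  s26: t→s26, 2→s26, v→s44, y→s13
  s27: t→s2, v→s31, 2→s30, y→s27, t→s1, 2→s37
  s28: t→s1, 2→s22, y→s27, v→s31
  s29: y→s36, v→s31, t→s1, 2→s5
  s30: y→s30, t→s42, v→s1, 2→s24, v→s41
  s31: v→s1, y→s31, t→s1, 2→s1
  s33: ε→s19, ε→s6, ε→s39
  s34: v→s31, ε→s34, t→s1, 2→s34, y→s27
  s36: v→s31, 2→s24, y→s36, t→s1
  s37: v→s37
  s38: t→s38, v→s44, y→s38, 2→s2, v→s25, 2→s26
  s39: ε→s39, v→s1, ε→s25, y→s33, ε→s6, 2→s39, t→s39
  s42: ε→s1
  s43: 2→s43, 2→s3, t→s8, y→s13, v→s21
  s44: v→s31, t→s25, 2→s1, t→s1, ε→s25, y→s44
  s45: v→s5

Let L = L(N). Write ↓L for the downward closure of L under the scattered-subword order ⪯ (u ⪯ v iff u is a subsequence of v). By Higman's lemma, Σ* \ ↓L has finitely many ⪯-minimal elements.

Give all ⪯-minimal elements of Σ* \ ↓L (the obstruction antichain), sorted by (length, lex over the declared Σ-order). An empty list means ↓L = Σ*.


|Q|=46, |F|=26, |δ|=148 (25 ε).
min D↑ (25 st, q0=0, F={7}): 0:v→1,y→2,2→3,t→0 1:v→4,y→5,2→6,t→7 2:v→8,y→2,2→9,t→2 3:v→6,y→10,2→3,t→3 4:v→7,y→11,2→4,t→7 5:v→12,y→13,2→14,t→7 6:v→4,y→15,2→6,t→7 7:v→7,y→7,2→7,t→7 8:v→12,y→8,2→7,t→7 9:v→8,y→10,2→9,t→9 10:v→8,y→10,2→16,t→10 11:v→7,y→17,2→11,t→7 12:v→7,y→12,2→7,t→7 13:v→12,y→13,2→18,t→7 14:v→12,y→19,2→14,t→7 15:v→12,y→19,2→11,t→7 16:v→7,y→16,2→16,t→16 17:v→7,y→17,2→20,t→7 18:v→12,y→21,2→22,t→7 19:v→12,y→19,2→20,t→7 20:v→7,y→20,2→23,t→7 21:v→12,y→21,2→23,t→7 22:v→24,y→7,2→22,t→7 23:v→7,y→7,2→23,t→7 24:v→7,y→7,2→7,t→7.
'vt': run [39, 28, 5] end={s1,s2,s20,s25,s42} rej; 2/2 del acc.
'vvv': |S_i|=[39, 28, 12, 4] end={s1,s20,s37,s41} rej; 3/3 del acc.
'yv2': |S_i|=[39, 30, 8, 2] end={s1,s20} ∉↓L; 3/3 single-dels accept.
'2y2v': N↓-sim [39, 33, 22, 14, 4] end={s1,s20,s37,s41} — reject; 4/4 deletions ∈↓L.
'vyy22y': N↓-sim [39, 28, 23, 19, 13, 6, 3] end={s1,s11,s20} ∉↓L; 6/6 single-dels accept.
5 obstructions.

Antichain: [vt, vvv, yv2, 2y2v, vyy22y].


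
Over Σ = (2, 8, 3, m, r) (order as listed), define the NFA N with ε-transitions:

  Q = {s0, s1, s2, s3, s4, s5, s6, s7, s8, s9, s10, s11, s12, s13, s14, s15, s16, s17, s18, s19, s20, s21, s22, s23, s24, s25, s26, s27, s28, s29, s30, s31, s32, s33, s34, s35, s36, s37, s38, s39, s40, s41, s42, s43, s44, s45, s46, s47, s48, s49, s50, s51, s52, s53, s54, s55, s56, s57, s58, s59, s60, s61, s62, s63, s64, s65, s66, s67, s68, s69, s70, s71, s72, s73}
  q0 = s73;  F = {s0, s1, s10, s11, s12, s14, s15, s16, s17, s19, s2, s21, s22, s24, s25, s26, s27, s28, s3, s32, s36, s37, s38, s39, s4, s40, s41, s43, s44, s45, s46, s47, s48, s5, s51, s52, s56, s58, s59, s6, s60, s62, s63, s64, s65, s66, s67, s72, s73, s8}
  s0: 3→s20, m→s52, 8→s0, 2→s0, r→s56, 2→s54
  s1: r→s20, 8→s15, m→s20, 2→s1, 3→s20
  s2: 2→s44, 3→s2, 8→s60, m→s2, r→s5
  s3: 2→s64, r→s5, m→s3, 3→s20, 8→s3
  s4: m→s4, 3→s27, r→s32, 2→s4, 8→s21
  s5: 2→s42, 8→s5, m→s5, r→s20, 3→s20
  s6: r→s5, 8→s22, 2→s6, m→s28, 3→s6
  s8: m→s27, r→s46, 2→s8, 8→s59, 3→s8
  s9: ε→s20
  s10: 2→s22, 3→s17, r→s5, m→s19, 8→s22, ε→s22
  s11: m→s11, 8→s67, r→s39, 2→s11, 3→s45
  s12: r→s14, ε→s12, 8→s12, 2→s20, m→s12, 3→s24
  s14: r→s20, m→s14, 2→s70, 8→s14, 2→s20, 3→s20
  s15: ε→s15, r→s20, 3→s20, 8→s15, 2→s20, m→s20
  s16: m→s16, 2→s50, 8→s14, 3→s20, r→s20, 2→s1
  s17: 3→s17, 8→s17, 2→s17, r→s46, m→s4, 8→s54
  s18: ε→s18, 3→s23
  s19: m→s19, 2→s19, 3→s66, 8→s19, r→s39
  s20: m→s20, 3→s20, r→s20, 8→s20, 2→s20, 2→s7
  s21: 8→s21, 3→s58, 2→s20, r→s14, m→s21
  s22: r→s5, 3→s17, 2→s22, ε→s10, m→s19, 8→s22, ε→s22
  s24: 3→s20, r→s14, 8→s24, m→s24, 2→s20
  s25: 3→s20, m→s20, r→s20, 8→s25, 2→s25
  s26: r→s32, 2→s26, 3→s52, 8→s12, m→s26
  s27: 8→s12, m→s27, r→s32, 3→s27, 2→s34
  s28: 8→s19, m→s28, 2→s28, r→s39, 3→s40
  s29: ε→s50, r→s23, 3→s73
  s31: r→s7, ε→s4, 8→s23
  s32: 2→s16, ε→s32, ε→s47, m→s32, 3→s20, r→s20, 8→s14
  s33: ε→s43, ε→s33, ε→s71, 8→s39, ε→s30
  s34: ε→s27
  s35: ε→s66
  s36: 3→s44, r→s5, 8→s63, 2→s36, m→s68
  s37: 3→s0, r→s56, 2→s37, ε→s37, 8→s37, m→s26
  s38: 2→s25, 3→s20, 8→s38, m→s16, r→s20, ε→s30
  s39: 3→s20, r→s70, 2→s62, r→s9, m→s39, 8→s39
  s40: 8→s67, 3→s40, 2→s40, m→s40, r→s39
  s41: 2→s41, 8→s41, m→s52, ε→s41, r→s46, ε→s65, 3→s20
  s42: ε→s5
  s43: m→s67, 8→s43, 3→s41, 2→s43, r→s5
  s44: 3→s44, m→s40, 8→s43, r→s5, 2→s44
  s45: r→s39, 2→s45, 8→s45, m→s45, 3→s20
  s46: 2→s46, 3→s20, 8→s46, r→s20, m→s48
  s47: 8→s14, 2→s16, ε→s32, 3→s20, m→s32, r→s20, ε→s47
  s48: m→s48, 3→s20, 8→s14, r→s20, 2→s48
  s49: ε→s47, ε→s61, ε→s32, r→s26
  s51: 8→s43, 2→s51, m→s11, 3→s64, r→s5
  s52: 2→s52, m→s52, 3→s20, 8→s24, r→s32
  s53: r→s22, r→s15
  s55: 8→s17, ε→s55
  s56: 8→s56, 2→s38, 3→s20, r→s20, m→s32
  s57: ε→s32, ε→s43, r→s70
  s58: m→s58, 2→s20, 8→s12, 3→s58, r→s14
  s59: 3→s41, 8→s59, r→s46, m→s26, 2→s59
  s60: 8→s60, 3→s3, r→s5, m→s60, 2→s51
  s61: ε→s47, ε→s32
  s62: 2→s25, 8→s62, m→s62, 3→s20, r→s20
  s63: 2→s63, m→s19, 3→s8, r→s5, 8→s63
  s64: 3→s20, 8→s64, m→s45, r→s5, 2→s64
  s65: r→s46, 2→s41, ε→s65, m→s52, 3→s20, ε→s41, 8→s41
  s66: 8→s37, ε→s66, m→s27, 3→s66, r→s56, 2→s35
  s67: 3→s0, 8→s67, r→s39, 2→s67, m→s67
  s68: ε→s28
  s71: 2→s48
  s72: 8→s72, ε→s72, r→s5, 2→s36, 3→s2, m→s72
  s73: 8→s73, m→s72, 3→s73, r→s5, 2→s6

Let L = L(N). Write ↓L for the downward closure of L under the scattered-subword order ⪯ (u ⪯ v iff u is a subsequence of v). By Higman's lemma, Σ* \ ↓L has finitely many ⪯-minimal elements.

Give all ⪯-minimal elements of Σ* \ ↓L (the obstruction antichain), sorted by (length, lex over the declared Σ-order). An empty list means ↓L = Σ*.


min(Σ*\↓L) = [r3, rr, m3833, 283m82, 2mr22m].

|Q|=74, |F|=50, |δ|=310 (37 ε).
min D↑ (48 st, q0=0, F={8}): 0:2→1,8→0,3→0,m→2,r→3 1:2→1,8→4,3→1,m→5,r→3 2:2→6,8→2,3→7,m→2,r→3 3:2→3,8→3,3→8,m→3,r→8 4:2→4,8→4,3→9,m→10,r→3 5:2→5,8→10,3→11,m→5,r→12 6:2→6,8→13,3→14,m→5,r→3 7:2→14,8→15,3→7,m→7,r→3 8:2→8,8→8,3→8,m→8,r→8 9:2→9,8→9,3→9,m→16,r→17 10:2→10,8→10,3→18,m→10,r→12 11:2→11,8→19,3→11,m→11,r→12 12:2→20,8→12,3→8,m→12,r→8 13:2→13,8→13,3→21,m→10,r→3 14:2→14,8→22,3→14,m→11,r→3 15:2→23,8→15,3→24,m→15,r→3 16:2→16,8→25,3→26,m→16,r→27 17:2→17,8→17,3→8,m→28,r→8 18:2→18,8→29,3→18,m→26,r→30 19:2→19,8→19,3→31,m→19,r→12 20:2→32,8→20,3→8,m→20,r→8 21:2→21,8→33,3→21,m→26,r→17 22:2→22,8→22,3→34,m→19,r→3 23:2→23,8→22,3→35,m→36,r→3 24:2→35,8→24,3→8,m→24,r→3 25:2→8,8→25,3→37,m→25,r→38 26:2→26,8→39,3→26,m→26,r→27 27:2→40,8→38,3→8,m→27,r→8 28:2→28,8→38,3→8,m→28,r→8 29:2→29,8→29,3→31,m→41,r→30 30:2→42,8→30,3→8,m→27,r→8 31:2→31,8→31,3→8,m→43,r→30 32:2→32,8→32,3→8,m→8,r→8 33:2→33,8→33,3→34,m→41,r→17 34:2→34,8→34,3→8,m→43,r→17 35:2→35,8→35,3→8,m→44,r→3 36:2→36,8→19,3→44,m→36,r→12 37:2→8,8→39,3→37,m→37,r→38 38:2→8,8→38,3→8,m→38,r→8 39:2→8,8→39,3→45,m→39,r→38 40:2→46,8→38,3→8,m→40,r→8 41:2→41,8→39,3→43,m→41,r→27 42:2→32,8→42,3→8,m→40,r→8 43:2→43,8→45,3→8,m→43,r→27 44:2→44,8→44,3→8,m→44,r→12 45:2→8,8→45,3→8,m→45,r→38 46:2→46,8→47,3→8,m→8,r→8 47:2→8,8→47,3→8,m→8,r→8 [Hopcroft].
'r3': |S_i|=[61, 21, 2] end={s20,s7} ∉↓L; 2/2 deletions ∈↓L.
'rr': |S_i|=[61, 21, 4] end={s20,s7,s70,s9} ∉↓L; 2/2 deletions ∈↓L.
'm3833': N↓-sim [61, 56, 48, 39, 30, 2] end={s20,s7} — reject; 5/5 single-dels accept.
'283m82': run [61, 56, 48, 35, 20, 9, 3] end={s20,s7,s70} — reject; 6/6 del acc.
'2mr22m': N↓-sim [61, 56, 41, 17, 12, 7, 2] end={s20,s7} ∉↓L; 6/6 del acc.
5 obstructions.
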